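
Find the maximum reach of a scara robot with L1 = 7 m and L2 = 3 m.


Given: L1 = 7 m, L2 = 3 m
For a 2-link planar arm, max reach = L1 + L2 (fully extended)
Max reach = 7 + 3
Max reach = 10 m

10 m


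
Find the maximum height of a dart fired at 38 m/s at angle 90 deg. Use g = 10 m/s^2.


Given: v0 = 38 m/s, theta = 90 deg, g = 10 m/s^2
sin^2(90) = 1
Using H = v0^2 * sin^2(theta) / (2*g)
H = 38^2 * 1 / (2*10)
H = 1444 * 1 / 20
H = 1444 / 20
H = 361/5 m

361/5 m


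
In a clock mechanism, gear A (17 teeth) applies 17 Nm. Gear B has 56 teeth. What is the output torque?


Given: N1 = 17, N2 = 56, T1 = 17 Nm
Using T2/T1 = N2/N1
T2 = T1 * N2 / N1
T2 = 17 * 56 / 17
T2 = 952 / 17
T2 = 56 Nm

56 Nm


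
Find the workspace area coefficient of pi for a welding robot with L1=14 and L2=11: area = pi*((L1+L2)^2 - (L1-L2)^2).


Given: L1 = 14, L2 = 11
(L1+L2)^2 = (25)^2 = 625
(L1-L2)^2 = (3)^2 = 9
Difference = 625 - 9 = 616
This equals 4*L1*L2 = 4*14*11 = 616
Workspace area = 616*pi

616


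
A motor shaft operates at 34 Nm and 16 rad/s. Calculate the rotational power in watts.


Given: tau = 34 Nm, omega = 16 rad/s
Using P = tau * omega
P = 34 * 16
P = 544 W

544 W


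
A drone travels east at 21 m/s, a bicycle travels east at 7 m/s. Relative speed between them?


Given: v_A = 21 m/s east, v_B = 7 m/s east
Both move in the same direction; relative speed = |v_A - v_B|
|21 - 7| = |14|
= 14 m/s

14 m/s


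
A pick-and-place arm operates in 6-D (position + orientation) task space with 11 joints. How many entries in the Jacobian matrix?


Given: task space dimension = 6, joints = 11
Jacobian is a 6 x 11 matrix
Total entries = rows * columns
Total = 6 * 11
Total = 66

66


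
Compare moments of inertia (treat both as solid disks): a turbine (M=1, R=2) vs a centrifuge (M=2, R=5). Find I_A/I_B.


Given: M1=1 kg, R1=2 m, M2=2 kg, R2=5 m
For a disk: I = (1/2)*M*R^2, so I_A/I_B = (M1*R1^2)/(M2*R2^2)
M1*R1^2 = 1*4 = 4
M2*R2^2 = 2*25 = 50
I_A/I_B = 4/50 = 2/25

2/25


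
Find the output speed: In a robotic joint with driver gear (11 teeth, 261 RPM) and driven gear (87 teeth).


Given: N1 = 11 teeth, w1 = 261 RPM, N2 = 87 teeth
Using N1*w1 = N2*w2
w2 = N1*w1 / N2
w2 = 11*261 / 87
w2 = 2871 / 87
w2 = 33 RPM

33 RPM


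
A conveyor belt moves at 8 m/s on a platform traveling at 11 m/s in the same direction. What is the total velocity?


Given: object velocity = 8 m/s, platform velocity = 11 m/s (same direction)
Using classical velocity addition: v_total = v_object + v_platform
v_total = 8 + 11
v_total = 19 m/s

19 m/s


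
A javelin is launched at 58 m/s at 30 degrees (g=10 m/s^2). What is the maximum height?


Given: v0 = 58 m/s, theta = 30 deg, g = 10 m/s^2
sin^2(30) = 1/4
Using H = v0^2 * sin^2(theta) / (2*g)
H = 58^2 * 1/4 / (2*10)
H = 3364 * 1/4 / 20
H = 841 / 20
H = 841/20 m

841/20 m


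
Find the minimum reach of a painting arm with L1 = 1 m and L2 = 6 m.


Given: L1 = 1 m, L2 = 6 m
For a 2-link planar arm, min reach = |L1 - L2| (second link folded back)
Min reach = |1 - 6|
Min reach = 5 m

5 m


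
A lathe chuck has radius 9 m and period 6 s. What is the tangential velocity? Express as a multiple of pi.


Given: radius r = 9 m, period T = 6 s
Using v = 2*pi*r / T
v = 2*pi*9 / 6
v = 18*pi / 6
v = 3*pi m/s

3*pi m/s


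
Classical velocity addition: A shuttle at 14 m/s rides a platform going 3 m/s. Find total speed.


Given: object velocity = 14 m/s, platform velocity = 3 m/s (same direction)
Using classical velocity addition: v_total = v_object + v_platform
v_total = 14 + 3
v_total = 17 m/s

17 m/s


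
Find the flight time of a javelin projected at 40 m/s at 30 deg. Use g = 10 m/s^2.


Given: v0 = 40 m/s, theta = 30 deg, g = 10 m/s^2
sin(30) = 1/2
Using T = 2*v0*sin(theta) / g
T = 2*40*1/2 / 10
T = 40 / 10
T = 4 s

4 s


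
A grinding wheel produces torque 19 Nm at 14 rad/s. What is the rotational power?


Given: tau = 19 Nm, omega = 14 rad/s
Using P = tau * omega
P = 19 * 14
P = 266 W

266 W


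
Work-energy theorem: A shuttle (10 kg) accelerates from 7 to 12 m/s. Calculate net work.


Given: m = 10 kg, v0 = 7 m/s, v = 12 m/s
Using W = (1/2)*m*(v^2 - v0^2)
v^2 = 12^2 = 144
v0^2 = 7^2 = 49
v^2 - v0^2 = 144 - 49 = 95
W = (1/2)*10*95 = 475 J

475 J


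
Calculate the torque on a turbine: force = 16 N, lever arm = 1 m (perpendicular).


Given: F = 16 N, r = 1 m, angle = 90 deg (perpendicular)
Using tau = F * r * sin(90)
sin(90) = 1
tau = 16 * 1 * 1
tau = 16 Nm

16 Nm


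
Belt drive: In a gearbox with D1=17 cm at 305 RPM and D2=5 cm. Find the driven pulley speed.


Given: D1 = 17 cm, w1 = 305 RPM, D2 = 5 cm
Using D1*w1 = D2*w2
w2 = D1*w1 / D2
w2 = 17*305 / 5
w2 = 5185 / 5
w2 = 1037 RPM

1037 RPM


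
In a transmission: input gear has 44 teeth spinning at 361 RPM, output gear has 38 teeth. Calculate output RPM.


Given: N1 = 44 teeth, w1 = 361 RPM, N2 = 38 teeth
Using N1*w1 = N2*w2
w2 = N1*w1 / N2
w2 = 44*361 / 38
w2 = 15884 / 38
w2 = 418 RPM

418 RPM


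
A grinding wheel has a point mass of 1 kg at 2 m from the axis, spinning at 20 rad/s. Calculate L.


Given: m = 1 kg, r = 2 m, omega = 20 rad/s
For a point mass: I = m*r^2
I = 1*2^2 = 1*4 = 4
L = I*omega = 4*20
L = 80 kg*m^2/s

80 kg*m^2/s


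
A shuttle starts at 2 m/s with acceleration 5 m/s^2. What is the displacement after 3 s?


Given: v0 = 2 m/s, a = 5 m/s^2, t = 3 s
Using s = v0*t + (1/2)*a*t^2
s = 2*3 + (1/2)*5*3^2
s = 6 + (1/2)*45
s = 6 + 45/2
s = 57/2

57/2 m


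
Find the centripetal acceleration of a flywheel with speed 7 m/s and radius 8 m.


Given: v = 7 m/s, r = 8 m
Using a_c = v^2 / r
a_c = 7^2 / 8
a_c = 49 / 8
a_c = 49/8 m/s^2

49/8 m/s^2


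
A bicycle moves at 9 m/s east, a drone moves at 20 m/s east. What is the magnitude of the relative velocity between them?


Given: v_A = 9 m/s east, v_B = 20 m/s east
Both move in the same direction; relative speed = |v_A - v_B|
|9 - 20| = |-11|
= 11 m/s

11 m/s


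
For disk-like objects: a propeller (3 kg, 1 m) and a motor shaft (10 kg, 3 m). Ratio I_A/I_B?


Given: M1=3 kg, R1=1 m, M2=10 kg, R2=3 m
For a disk: I = (1/2)*M*R^2, so I_A/I_B = (M1*R1^2)/(M2*R2^2)
M1*R1^2 = 3*1 = 3
M2*R2^2 = 10*9 = 90
I_A/I_B = 3/90 = 1/30

1/30


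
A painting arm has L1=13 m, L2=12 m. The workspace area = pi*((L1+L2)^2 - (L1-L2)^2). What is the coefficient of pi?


Given: L1 = 13, L2 = 12
(L1+L2)^2 = (25)^2 = 625
(L1-L2)^2 = (1)^2 = 1
Difference = 625 - 1 = 624
This equals 4*L1*L2 = 4*13*12 = 624
Workspace area = 624*pi

624


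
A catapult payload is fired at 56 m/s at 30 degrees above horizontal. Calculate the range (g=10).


Given: v0 = 56 m/s, theta = 30 deg, g = 10 m/s^2
sin(2*30) = sin(60) = sqrt(3)/2
Using R = v0^2 * sin(2*theta) / g
R = 56^2 * (sqrt(3)/2) / 10
R = 3136 * sqrt(3) / 20
R = 784/5*sqrt(3) m

784/5*sqrt(3) m


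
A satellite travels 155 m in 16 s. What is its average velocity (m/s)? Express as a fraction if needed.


Given: distance d = 155 m, time t = 16 s
Using v = d / t
v = 155 / 16
v = 155/16 m/s

155/16 m/s


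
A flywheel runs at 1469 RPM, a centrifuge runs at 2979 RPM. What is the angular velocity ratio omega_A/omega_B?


Given: RPM_A = 1469, RPM_B = 2979
omega = 2*pi*RPM/60, so omega_A/omega_B = RPM_A / RPM_B
omega_A/omega_B = 1469 / 2979
omega_A/omega_B = 1469/2979

1469/2979


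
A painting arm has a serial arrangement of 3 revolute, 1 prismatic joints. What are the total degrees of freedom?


Given: serial robot with 3 revolute, 1 prismatic joints
DOF contribution per joint type: revolute=1, prismatic=1, spherical=3, fixed=0
DOF = 3*1 + 1*1
DOF = 4

4


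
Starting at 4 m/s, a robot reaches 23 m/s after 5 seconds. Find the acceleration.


Given: initial velocity v0 = 4 m/s, final velocity v = 23 m/s, time t = 5 s
Using a = (v - v0) / t
a = (23 - 4) / 5
a = 19 / 5
a = 19/5 m/s^2

19/5 m/s^2


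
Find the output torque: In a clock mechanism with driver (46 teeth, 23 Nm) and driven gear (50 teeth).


Given: N1 = 46, N2 = 50, T1 = 23 Nm
Using T2/T1 = N2/N1
T2 = T1 * N2 / N1
T2 = 23 * 50 / 46
T2 = 1150 / 46
T2 = 25 Nm

25 Nm


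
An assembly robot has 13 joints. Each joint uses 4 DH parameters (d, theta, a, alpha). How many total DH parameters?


Given: 13 joints, 4 DH parameters per joint (d, theta, a, alpha)
Total DH parameters = number_of_joints * 4
Total = 13 * 4
Total = 52

52


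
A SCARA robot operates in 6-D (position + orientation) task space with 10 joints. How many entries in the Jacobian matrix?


Given: task space dimension = 6, joints = 10
Jacobian is a 6 x 10 matrix
Total entries = rows * columns
Total = 6 * 10
Total = 60

60


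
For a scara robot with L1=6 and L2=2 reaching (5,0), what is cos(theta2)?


Given: L1 = 6, L2 = 2, target (x, y) = (5, 0)
Using cos(theta2) = (x^2 + y^2 - L1^2 - L2^2) / (2*L1*L2)
x^2 + y^2 = 5^2 + 0 = 25
L1^2 + L2^2 = 36 + 4 = 40
Numerator = 25 - 40 = -15
Denominator = 2*6*2 = 24
cos(theta2) = -15/24 = -5/8

-5/8


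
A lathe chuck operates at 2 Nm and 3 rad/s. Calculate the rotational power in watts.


Given: tau = 2 Nm, omega = 3 rad/s
Using P = tau * omega
P = 2 * 3
P = 6 W

6 W


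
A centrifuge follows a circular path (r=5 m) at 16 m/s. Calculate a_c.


Given: v = 16 m/s, r = 5 m
Using a_c = v^2 / r
a_c = 16^2 / 5
a_c = 256 / 5
a_c = 256/5 m/s^2

256/5 m/s^2


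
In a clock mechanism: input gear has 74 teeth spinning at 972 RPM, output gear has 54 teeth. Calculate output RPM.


Given: N1 = 74 teeth, w1 = 972 RPM, N2 = 54 teeth
Using N1*w1 = N2*w2
w2 = N1*w1 / N2
w2 = 74*972 / 54
w2 = 71928 / 54
w2 = 1332 RPM

1332 RPM


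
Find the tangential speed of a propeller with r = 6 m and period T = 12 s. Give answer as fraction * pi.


Given: radius r = 6 m, period T = 12 s
Using v = 2*pi*r / T
v = 2*pi*6 / 12
v = 12*pi / 12
v = 1*pi m/s

1*pi m/s


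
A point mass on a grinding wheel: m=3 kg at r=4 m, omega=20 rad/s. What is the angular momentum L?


Given: m = 3 kg, r = 4 m, omega = 20 rad/s
For a point mass: I = m*r^2
I = 3*4^2 = 3*16 = 48
L = I*omega = 48*20
L = 960 kg*m^2/s

960 kg*m^2/s


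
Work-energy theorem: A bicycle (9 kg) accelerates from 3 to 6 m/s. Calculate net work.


Given: m = 9 kg, v0 = 3 m/s, v = 6 m/s
Using W = (1/2)*m*(v^2 - v0^2)
v^2 = 6^2 = 36
v0^2 = 3^2 = 9
v^2 - v0^2 = 36 - 9 = 27
W = (1/2)*9*27 = 243/2 J

243/2 J


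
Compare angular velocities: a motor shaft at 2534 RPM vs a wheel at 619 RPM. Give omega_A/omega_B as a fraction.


Given: RPM_A = 2534, RPM_B = 619
omega = 2*pi*RPM/60, so omega_A/omega_B = RPM_A / RPM_B
omega_A/omega_B = 2534 / 619
omega_A/omega_B = 2534/619

2534/619


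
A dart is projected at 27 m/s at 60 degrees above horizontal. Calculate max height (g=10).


Given: v0 = 27 m/s, theta = 60 deg, g = 10 m/s^2
sin^2(60) = 3/4
Using H = v0^2 * sin^2(theta) / (2*g)
H = 27^2 * 3/4 / (2*10)
H = 729 * 3/4 / 20
H = 2187/4 / 20
H = 2187/80 m

2187/80 m


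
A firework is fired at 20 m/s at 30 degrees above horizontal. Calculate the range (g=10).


Given: v0 = 20 m/s, theta = 30 deg, g = 10 m/s^2
sin(2*30) = sin(60) = sqrt(3)/2
Using R = v0^2 * sin(2*theta) / g
R = 20^2 * (sqrt(3)/2) / 10
R = 400 * sqrt(3) / 20
R = 20*sqrt(3) m

20*sqrt(3) m


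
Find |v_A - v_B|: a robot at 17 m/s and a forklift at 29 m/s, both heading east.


Given: v_A = 17 m/s east, v_B = 29 m/s east
Both move in the same direction; relative speed = |v_A - v_B|
|17 - 29| = |-12|
= 12 m/s

12 m/s


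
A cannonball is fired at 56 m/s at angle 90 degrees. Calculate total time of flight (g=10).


Given: v0 = 56 m/s, theta = 90 deg, g = 10 m/s^2
sin(90) = 1
Using T = 2*v0*sin(theta) / g
T = 2*56*1 / 10
T = 112 / 10
T = 56/5 s

56/5 s


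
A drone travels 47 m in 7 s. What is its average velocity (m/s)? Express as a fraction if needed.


Given: distance d = 47 m, time t = 7 s
Using v = d / t
v = 47 / 7
v = 47/7 m/s

47/7 m/s


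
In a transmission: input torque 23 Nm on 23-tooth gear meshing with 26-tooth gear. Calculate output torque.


Given: N1 = 23, N2 = 26, T1 = 23 Nm
Using T2/T1 = N2/N1
T2 = T1 * N2 / N1
T2 = 23 * 26 / 23
T2 = 598 / 23
T2 = 26 Nm

26 Nm


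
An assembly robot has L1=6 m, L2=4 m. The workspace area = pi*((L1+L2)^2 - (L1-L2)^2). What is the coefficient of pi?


Given: L1 = 6, L2 = 4
(L1+L2)^2 = (10)^2 = 100
(L1-L2)^2 = (2)^2 = 4
Difference = 100 - 4 = 96
This equals 4*L1*L2 = 4*6*4 = 96
Workspace area = 96*pi

96


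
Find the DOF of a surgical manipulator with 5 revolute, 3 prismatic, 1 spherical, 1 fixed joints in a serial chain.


Given: serial robot with 5 revolute, 3 prismatic, 1 spherical, 1 fixed joints
DOF contribution per joint type: revolute=1, prismatic=1, spherical=3, fixed=0
DOF = 5*1 + 3*1 + 1*3 + 1*0
DOF = 11

11


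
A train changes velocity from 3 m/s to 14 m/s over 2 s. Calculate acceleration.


Given: initial velocity v0 = 3 m/s, final velocity v = 14 m/s, time t = 2 s
Using a = (v - v0) / t
a = (14 - 3) / 2
a = 11 / 2
a = 11/2 m/s^2

11/2 m/s^2


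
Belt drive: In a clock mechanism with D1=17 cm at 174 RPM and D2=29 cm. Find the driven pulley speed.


Given: D1 = 17 cm, w1 = 174 RPM, D2 = 29 cm
Using D1*w1 = D2*w2
w2 = D1*w1 / D2
w2 = 17*174 / 29
w2 = 2958 / 29
w2 = 102 RPM

102 RPM


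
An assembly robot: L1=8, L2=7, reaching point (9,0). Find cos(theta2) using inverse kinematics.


Given: L1 = 8, L2 = 7, target (x, y) = (9, 0)
Using cos(theta2) = (x^2 + y^2 - L1^2 - L2^2) / (2*L1*L2)
x^2 + y^2 = 9^2 + 0 = 81
L1^2 + L2^2 = 64 + 49 = 113
Numerator = 81 - 113 = -32
Denominator = 2*8*7 = 112
cos(theta2) = -32/112 = -2/7

-2/7


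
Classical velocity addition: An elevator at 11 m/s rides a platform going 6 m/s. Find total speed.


Given: object velocity = 11 m/s, platform velocity = 6 m/s (same direction)
Using classical velocity addition: v_total = v_object + v_platform
v_total = 11 + 6
v_total = 17 m/s

17 m/s


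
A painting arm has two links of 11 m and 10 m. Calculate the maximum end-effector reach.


Given: L1 = 11 m, L2 = 10 m
For a 2-link planar arm, max reach = L1 + L2 (fully extended)
Max reach = 11 + 10
Max reach = 21 m

21 m


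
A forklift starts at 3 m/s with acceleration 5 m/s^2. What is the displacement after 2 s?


Given: v0 = 3 m/s, a = 5 m/s^2, t = 2 s
Using s = v0*t + (1/2)*a*t^2
s = 3*2 + (1/2)*5*2^2
s = 6 + (1/2)*20
s = 6 + 10
s = 16

16 m


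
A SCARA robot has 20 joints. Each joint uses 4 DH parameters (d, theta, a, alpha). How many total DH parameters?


Given: 20 joints, 4 DH parameters per joint (d, theta, a, alpha)
Total DH parameters = number_of_joints * 4
Total = 20 * 4
Total = 80

80


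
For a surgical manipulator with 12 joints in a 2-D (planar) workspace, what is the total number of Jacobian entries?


Given: task space dimension = 2, joints = 12
Jacobian is a 2 x 12 matrix
Total entries = rows * columns
Total = 2 * 12
Total = 24

24


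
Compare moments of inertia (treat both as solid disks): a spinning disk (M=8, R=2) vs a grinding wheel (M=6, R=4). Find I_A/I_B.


Given: M1=8 kg, R1=2 m, M2=6 kg, R2=4 m
For a disk: I = (1/2)*M*R^2, so I_A/I_B = (M1*R1^2)/(M2*R2^2)
M1*R1^2 = 8*4 = 32
M2*R2^2 = 6*16 = 96
I_A/I_B = 32/96 = 1/3

1/3


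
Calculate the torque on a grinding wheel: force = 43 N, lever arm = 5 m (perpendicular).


Given: F = 43 N, r = 5 m, angle = 90 deg (perpendicular)
Using tau = F * r * sin(90)
sin(90) = 1
tau = 43 * 5 * 1
tau = 215 Nm

215 Nm


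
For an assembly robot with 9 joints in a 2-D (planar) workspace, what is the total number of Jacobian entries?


Given: task space dimension = 2, joints = 9
Jacobian is a 2 x 9 matrix
Total entries = rows * columns
Total = 2 * 9
Total = 18

18


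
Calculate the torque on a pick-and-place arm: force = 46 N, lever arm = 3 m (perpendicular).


Given: F = 46 N, r = 3 m, angle = 90 deg (perpendicular)
Using tau = F * r * sin(90)
sin(90) = 1
tau = 46 * 3 * 1
tau = 138 Nm

138 Nm


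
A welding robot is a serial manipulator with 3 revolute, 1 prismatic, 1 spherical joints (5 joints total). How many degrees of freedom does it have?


Given: serial robot with 3 revolute, 1 prismatic, 1 spherical joints
DOF contribution per joint type: revolute=1, prismatic=1, spherical=3, fixed=0
DOF = 3*1 + 1*1 + 1*3
DOF = 7

7


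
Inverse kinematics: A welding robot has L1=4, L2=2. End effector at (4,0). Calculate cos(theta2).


Given: L1 = 4, L2 = 2, target (x, y) = (4, 0)
Using cos(theta2) = (x^2 + y^2 - L1^2 - L2^2) / (2*L1*L2)
x^2 + y^2 = 4^2 + 0 = 16
L1^2 + L2^2 = 16 + 4 = 20
Numerator = 16 - 20 = -4
Denominator = 2*4*2 = 16
cos(theta2) = -4/16 = -1/4

-1/4


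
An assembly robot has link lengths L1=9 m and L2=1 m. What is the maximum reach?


Given: L1 = 9 m, L2 = 1 m
For a 2-link planar arm, max reach = L1 + L2 (fully extended)
Max reach = 9 + 1
Max reach = 10 m

10 m


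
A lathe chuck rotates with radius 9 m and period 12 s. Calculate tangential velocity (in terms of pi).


Given: radius r = 9 m, period T = 12 s
Using v = 2*pi*r / T
v = 2*pi*9 / 12
v = 18*pi / 12
v = 3/2*pi m/s

3/2*pi m/s


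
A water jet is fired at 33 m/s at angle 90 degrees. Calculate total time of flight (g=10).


Given: v0 = 33 m/s, theta = 90 deg, g = 10 m/s^2
sin(90) = 1
Using T = 2*v0*sin(theta) / g
T = 2*33*1 / 10
T = 66 / 10
T = 33/5 s

33/5 s


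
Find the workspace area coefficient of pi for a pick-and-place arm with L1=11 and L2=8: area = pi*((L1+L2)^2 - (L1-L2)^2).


Given: L1 = 11, L2 = 8
(L1+L2)^2 = (19)^2 = 361
(L1-L2)^2 = (3)^2 = 9
Difference = 361 - 9 = 352
This equals 4*L1*L2 = 4*11*8 = 352
Workspace area = 352*pi

352


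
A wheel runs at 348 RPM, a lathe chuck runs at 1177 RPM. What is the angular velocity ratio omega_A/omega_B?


Given: RPM_A = 348, RPM_B = 1177
omega = 2*pi*RPM/60, so omega_A/omega_B = RPM_A / RPM_B
omega_A/omega_B = 348 / 1177
omega_A/omega_B = 348/1177

348/1177


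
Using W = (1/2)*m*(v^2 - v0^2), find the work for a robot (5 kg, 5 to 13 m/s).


Given: m = 5 kg, v0 = 5 m/s, v = 13 m/s
Using W = (1/2)*m*(v^2 - v0^2)
v^2 = 13^2 = 169
v0^2 = 5^2 = 25
v^2 - v0^2 = 169 - 25 = 144
W = (1/2)*5*144 = 360 J

360 J


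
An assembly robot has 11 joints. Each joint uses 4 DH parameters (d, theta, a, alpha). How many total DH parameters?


Given: 11 joints, 4 DH parameters per joint (d, theta, a, alpha)
Total DH parameters = number_of_joints * 4
Total = 11 * 4
Total = 44

44


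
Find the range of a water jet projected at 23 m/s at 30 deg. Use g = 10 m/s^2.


Given: v0 = 23 m/s, theta = 30 deg, g = 10 m/s^2
sin(2*30) = sin(60) = sqrt(3)/2
Using R = v0^2 * sin(2*theta) / g
R = 23^2 * (sqrt(3)/2) / 10
R = 529 * sqrt(3) / 20
R = 529/20*sqrt(3) m

529/20*sqrt(3) m


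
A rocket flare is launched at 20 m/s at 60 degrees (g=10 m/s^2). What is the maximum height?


Given: v0 = 20 m/s, theta = 60 deg, g = 10 m/s^2
sin^2(60) = 3/4
Using H = v0^2 * sin^2(theta) / (2*g)
H = 20^2 * 3/4 / (2*10)
H = 400 * 3/4 / 20
H = 300 / 20
H = 15 m

15 m


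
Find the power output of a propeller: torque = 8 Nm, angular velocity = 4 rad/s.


Given: tau = 8 Nm, omega = 4 rad/s
Using P = tau * omega
P = 8 * 4
P = 32 W

32 W


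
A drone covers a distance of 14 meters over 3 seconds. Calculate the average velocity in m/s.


Given: distance d = 14 m, time t = 3 s
Using v = d / t
v = 14 / 3
v = 14/3 m/s

14/3 m/s


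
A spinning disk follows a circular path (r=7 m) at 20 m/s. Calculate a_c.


Given: v = 20 m/s, r = 7 m
Using a_c = v^2 / r
a_c = 20^2 / 7
a_c = 400 / 7
a_c = 400/7 m/s^2

400/7 m/s^2


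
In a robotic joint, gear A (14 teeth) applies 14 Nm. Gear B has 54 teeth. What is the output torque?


Given: N1 = 14, N2 = 54, T1 = 14 Nm
Using T2/T1 = N2/N1
T2 = T1 * N2 / N1
T2 = 14 * 54 / 14
T2 = 756 / 14
T2 = 54 Nm

54 Nm


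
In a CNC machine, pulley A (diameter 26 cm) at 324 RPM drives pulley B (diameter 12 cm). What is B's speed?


Given: D1 = 26 cm, w1 = 324 RPM, D2 = 12 cm
Using D1*w1 = D2*w2
w2 = D1*w1 / D2
w2 = 26*324 / 12
w2 = 8424 / 12
w2 = 702 RPM

702 RPM


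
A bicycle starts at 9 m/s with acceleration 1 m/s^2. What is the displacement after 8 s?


Given: v0 = 9 m/s, a = 1 m/s^2, t = 8 s
Using s = v0*t + (1/2)*a*t^2
s = 9*8 + (1/2)*1*8^2
s = 72 + (1/2)*64
s = 72 + 32
s = 104

104 m


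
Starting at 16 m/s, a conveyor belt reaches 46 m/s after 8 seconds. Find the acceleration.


Given: initial velocity v0 = 16 m/s, final velocity v = 46 m/s, time t = 8 s
Using a = (v - v0) / t
a = (46 - 16) / 8
a = 30 / 8
a = 15/4 m/s^2

15/4 m/s^2


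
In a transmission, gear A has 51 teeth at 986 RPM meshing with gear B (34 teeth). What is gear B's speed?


Given: N1 = 51 teeth, w1 = 986 RPM, N2 = 34 teeth
Using N1*w1 = N2*w2
w2 = N1*w1 / N2
w2 = 51*986 / 34
w2 = 50286 / 34
w2 = 1479 RPM

1479 RPM


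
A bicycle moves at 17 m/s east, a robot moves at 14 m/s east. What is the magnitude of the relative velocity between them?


Given: v_A = 17 m/s east, v_B = 14 m/s east
Both move in the same direction; relative speed = |v_A - v_B|
|17 - 14| = |3|
= 3 m/s

3 m/s


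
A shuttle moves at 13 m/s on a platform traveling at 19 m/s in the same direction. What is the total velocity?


Given: object velocity = 13 m/s, platform velocity = 19 m/s (same direction)
Using classical velocity addition: v_total = v_object + v_platform
v_total = 13 + 19
v_total = 32 m/s

32 m/s


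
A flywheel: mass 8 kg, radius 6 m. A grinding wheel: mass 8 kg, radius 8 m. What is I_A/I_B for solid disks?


Given: M1=8 kg, R1=6 m, M2=8 kg, R2=8 m
For a disk: I = (1/2)*M*R^2, so I_A/I_B = (M1*R1^2)/(M2*R2^2)
M1*R1^2 = 8*36 = 288
M2*R2^2 = 8*64 = 512
I_A/I_B = 288/512 = 9/16

9/16


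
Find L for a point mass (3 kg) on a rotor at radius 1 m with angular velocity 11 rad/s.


Given: m = 3 kg, r = 1 m, omega = 11 rad/s
For a point mass: I = m*r^2
I = 3*1^2 = 3*1 = 3
L = I*omega = 3*11
L = 33 kg*m^2/s

33 kg*m^2/s


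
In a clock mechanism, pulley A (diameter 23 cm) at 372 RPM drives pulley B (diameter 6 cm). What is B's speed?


Given: D1 = 23 cm, w1 = 372 RPM, D2 = 6 cm
Using D1*w1 = D2*w2
w2 = D1*w1 / D2
w2 = 23*372 / 6
w2 = 8556 / 6
w2 = 1426 RPM

1426 RPM


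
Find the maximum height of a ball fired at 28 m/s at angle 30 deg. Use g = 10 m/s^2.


Given: v0 = 28 m/s, theta = 30 deg, g = 10 m/s^2
sin^2(30) = 1/4
Using H = v0^2 * sin^2(theta) / (2*g)
H = 28^2 * 1/4 / (2*10)
H = 784 * 1/4 / 20
H = 196 / 20
H = 49/5 m

49/5 m


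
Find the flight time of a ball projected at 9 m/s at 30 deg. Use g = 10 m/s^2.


Given: v0 = 9 m/s, theta = 30 deg, g = 10 m/s^2
sin(30) = 1/2
Using T = 2*v0*sin(theta) / g
T = 2*9*1/2 / 10
T = 9 / 10
T = 9/10 s

9/10 s


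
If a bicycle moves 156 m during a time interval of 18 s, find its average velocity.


Given: distance d = 156 m, time t = 18 s
Using v = d / t
v = 156 / 18
v = 26/3 m/s

26/3 m/s


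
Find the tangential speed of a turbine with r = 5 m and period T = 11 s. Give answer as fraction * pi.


Given: radius r = 5 m, period T = 11 s
Using v = 2*pi*r / T
v = 2*pi*5 / 11
v = 10*pi / 11
v = 10/11*pi m/s

10/11*pi m/s


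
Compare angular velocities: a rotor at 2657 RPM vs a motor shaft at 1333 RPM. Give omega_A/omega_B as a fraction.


Given: RPM_A = 2657, RPM_B = 1333
omega = 2*pi*RPM/60, so omega_A/omega_B = RPM_A / RPM_B
omega_A/omega_B = 2657 / 1333
omega_A/omega_B = 2657/1333

2657/1333


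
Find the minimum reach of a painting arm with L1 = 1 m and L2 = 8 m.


Given: L1 = 1 m, L2 = 8 m
For a 2-link planar arm, min reach = |L1 - L2| (second link folded back)
Min reach = |1 - 8|
Min reach = 7 m

7 m


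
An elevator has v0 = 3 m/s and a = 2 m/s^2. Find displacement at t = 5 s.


Given: v0 = 3 m/s, a = 2 m/s^2, t = 5 s
Using s = v0*t + (1/2)*a*t^2
s = 3*5 + (1/2)*2*5^2
s = 15 + (1/2)*50
s = 15 + 25
s = 40

40 m


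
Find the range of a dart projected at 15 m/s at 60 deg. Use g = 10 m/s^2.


Given: v0 = 15 m/s, theta = 60 deg, g = 10 m/s^2
sin(2*60) = sin(120) = sqrt(3)/2
Using R = v0^2 * sin(2*theta) / g
R = 15^2 * (sqrt(3)/2) / 10
R = 225 * sqrt(3) / 20
R = 45/4*sqrt(3) m

45/4*sqrt(3) m


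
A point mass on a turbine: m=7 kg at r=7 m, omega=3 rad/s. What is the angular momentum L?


Given: m = 7 kg, r = 7 m, omega = 3 rad/s
For a point mass: I = m*r^2
I = 7*7^2 = 7*49 = 343
L = I*omega = 343*3
L = 1029 kg*m^2/s

1029 kg*m^2/s


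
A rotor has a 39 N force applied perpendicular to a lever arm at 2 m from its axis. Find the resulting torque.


Given: F = 39 N, r = 2 m, angle = 90 deg (perpendicular)
Using tau = F * r * sin(90)
sin(90) = 1
tau = 39 * 2 * 1
tau = 78 Nm

78 Nm


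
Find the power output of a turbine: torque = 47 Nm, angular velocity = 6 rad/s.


Given: tau = 47 Nm, omega = 6 rad/s
Using P = tau * omega
P = 47 * 6
P = 282 W

282 W


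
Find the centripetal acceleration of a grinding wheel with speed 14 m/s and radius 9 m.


Given: v = 14 m/s, r = 9 m
Using a_c = v^2 / r
a_c = 14^2 / 9
a_c = 196 / 9
a_c = 196/9 m/s^2

196/9 m/s^2


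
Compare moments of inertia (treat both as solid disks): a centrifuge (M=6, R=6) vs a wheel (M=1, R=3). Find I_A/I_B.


Given: M1=6 kg, R1=6 m, M2=1 kg, R2=3 m
For a disk: I = (1/2)*M*R^2, so I_A/I_B = (M1*R1^2)/(M2*R2^2)
M1*R1^2 = 6*36 = 216
M2*R2^2 = 1*9 = 9
I_A/I_B = 216/9 = 24

24


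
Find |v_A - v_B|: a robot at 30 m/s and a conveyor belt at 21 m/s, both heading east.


Given: v_A = 30 m/s east, v_B = 21 m/s east
Both move in the same direction; relative speed = |v_A - v_B|
|30 - 21| = |9|
= 9 m/s

9 m/s


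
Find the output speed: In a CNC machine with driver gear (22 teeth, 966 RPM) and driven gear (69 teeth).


Given: N1 = 22 teeth, w1 = 966 RPM, N2 = 69 teeth
Using N1*w1 = N2*w2
w2 = N1*w1 / N2
w2 = 22*966 / 69
w2 = 21252 / 69
w2 = 308 RPM

308 RPM


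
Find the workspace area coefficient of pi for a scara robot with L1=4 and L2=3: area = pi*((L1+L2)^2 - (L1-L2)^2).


Given: L1 = 4, L2 = 3
(L1+L2)^2 = (7)^2 = 49
(L1-L2)^2 = (1)^2 = 1
Difference = 49 - 1 = 48
This equals 4*L1*L2 = 4*4*3 = 48
Workspace area = 48*pi

48


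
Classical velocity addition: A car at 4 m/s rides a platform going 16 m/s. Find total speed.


Given: object velocity = 4 m/s, platform velocity = 16 m/s (same direction)
Using classical velocity addition: v_total = v_object + v_platform
v_total = 4 + 16
v_total = 20 m/s

20 m/s


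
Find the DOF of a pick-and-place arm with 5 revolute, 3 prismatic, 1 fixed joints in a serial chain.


Given: serial robot with 5 revolute, 3 prismatic, 1 fixed joints
DOF contribution per joint type: revolute=1, prismatic=1, spherical=3, fixed=0
DOF = 5*1 + 3*1 + 1*0
DOF = 8

8


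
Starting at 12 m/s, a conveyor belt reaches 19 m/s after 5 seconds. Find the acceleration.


Given: initial velocity v0 = 12 m/s, final velocity v = 19 m/s, time t = 5 s
Using a = (v - v0) / t
a = (19 - 12) / 5
a = 7 / 5
a = 7/5 m/s^2

7/5 m/s^2


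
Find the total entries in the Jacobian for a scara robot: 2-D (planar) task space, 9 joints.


Given: task space dimension = 2, joints = 9
Jacobian is a 2 x 9 matrix
Total entries = rows * columns
Total = 2 * 9
Total = 18

18


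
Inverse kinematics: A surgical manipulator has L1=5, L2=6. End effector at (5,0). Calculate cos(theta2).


Given: L1 = 5, L2 = 6, target (x, y) = (5, 0)
Using cos(theta2) = (x^2 + y^2 - L1^2 - L2^2) / (2*L1*L2)
x^2 + y^2 = 5^2 + 0 = 25
L1^2 + L2^2 = 25 + 36 = 61
Numerator = 25 - 61 = -36
Denominator = 2*5*6 = 60
cos(theta2) = -36/60 = -3/5

-3/5


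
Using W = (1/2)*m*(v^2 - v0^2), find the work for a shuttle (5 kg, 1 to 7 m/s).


Given: m = 5 kg, v0 = 1 m/s, v = 7 m/s
Using W = (1/2)*m*(v^2 - v0^2)
v^2 = 7^2 = 49
v0^2 = 1^2 = 1
v^2 - v0^2 = 49 - 1 = 48
W = (1/2)*5*48 = 120 J

120 J


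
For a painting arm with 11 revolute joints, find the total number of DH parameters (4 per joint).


Given: 11 joints, 4 DH parameters per joint (d, theta, a, alpha)
Total DH parameters = number_of_joints * 4
Total = 11 * 4
Total = 44

44


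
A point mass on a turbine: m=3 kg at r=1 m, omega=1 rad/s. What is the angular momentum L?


Given: m = 3 kg, r = 1 m, omega = 1 rad/s
For a point mass: I = m*r^2
I = 3*1^2 = 3*1 = 3
L = I*omega = 3*1
L = 3 kg*m^2/s

3 kg*m^2/s


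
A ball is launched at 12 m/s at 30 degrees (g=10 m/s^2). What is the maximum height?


Given: v0 = 12 m/s, theta = 30 deg, g = 10 m/s^2
sin^2(30) = 1/4
Using H = v0^2 * sin^2(theta) / (2*g)
H = 12^2 * 1/4 / (2*10)
H = 144 * 1/4 / 20
H = 36 / 20
H = 9/5 m

9/5 m


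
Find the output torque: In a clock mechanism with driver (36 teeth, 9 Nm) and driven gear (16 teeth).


Given: N1 = 36, N2 = 16, T1 = 9 Nm
Using T2/T1 = N2/N1
T2 = T1 * N2 / N1
T2 = 9 * 16 / 36
T2 = 144 / 36
T2 = 4 Nm

4 Nm


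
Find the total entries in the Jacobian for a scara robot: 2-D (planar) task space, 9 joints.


Given: task space dimension = 2, joints = 9
Jacobian is a 2 x 9 matrix
Total entries = rows * columns
Total = 2 * 9
Total = 18

18


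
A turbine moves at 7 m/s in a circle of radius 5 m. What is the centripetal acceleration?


Given: v = 7 m/s, r = 5 m
Using a_c = v^2 / r
a_c = 7^2 / 5
a_c = 49 / 5
a_c = 49/5 m/s^2

49/5 m/s^2


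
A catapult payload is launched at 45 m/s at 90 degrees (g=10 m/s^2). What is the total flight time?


Given: v0 = 45 m/s, theta = 90 deg, g = 10 m/s^2
sin(90) = 1
Using T = 2*v0*sin(theta) / g
T = 2*45*1 / 10
T = 90 / 10
T = 9 s

9 s


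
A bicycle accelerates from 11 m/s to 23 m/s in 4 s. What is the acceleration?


Given: initial velocity v0 = 11 m/s, final velocity v = 23 m/s, time t = 4 s
Using a = (v - v0) / t
a = (23 - 11) / 4
a = 12 / 4
a = 3 m/s^2

3 m/s^2


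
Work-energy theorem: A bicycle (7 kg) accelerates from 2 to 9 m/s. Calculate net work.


Given: m = 7 kg, v0 = 2 m/s, v = 9 m/s
Using W = (1/2)*m*(v^2 - v0^2)
v^2 = 9^2 = 81
v0^2 = 2^2 = 4
v^2 - v0^2 = 81 - 4 = 77
W = (1/2)*7*77 = 539/2 J

539/2 J


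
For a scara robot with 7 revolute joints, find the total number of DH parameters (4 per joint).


Given: 7 joints, 4 DH parameters per joint (d, theta, a, alpha)
Total DH parameters = number_of_joints * 4
Total = 7 * 4
Total = 28

28


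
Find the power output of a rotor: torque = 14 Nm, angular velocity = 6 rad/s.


Given: tau = 14 Nm, omega = 6 rad/s
Using P = tau * omega
P = 14 * 6
P = 84 W

84 W


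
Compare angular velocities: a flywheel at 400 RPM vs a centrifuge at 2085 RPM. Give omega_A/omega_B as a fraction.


Given: RPM_A = 400, RPM_B = 2085
omega = 2*pi*RPM/60, so omega_A/omega_B = RPM_A / RPM_B
omega_A/omega_B = 400 / 2085
omega_A/omega_B = 80/417

80/417


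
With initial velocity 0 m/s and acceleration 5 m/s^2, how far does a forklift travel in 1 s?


Given: v0 = 0 m/s, a = 5 m/s^2, t = 1 s
Using s = v0*t + (1/2)*a*t^2
s = 0*1 + (1/2)*5*1^2
s = 0 + (1/2)*5
s = 0 + 5/2
s = 5/2

5/2 m


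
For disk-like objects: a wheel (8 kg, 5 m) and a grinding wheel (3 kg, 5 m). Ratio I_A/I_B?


Given: M1=8 kg, R1=5 m, M2=3 kg, R2=5 m
For a disk: I = (1/2)*M*R^2, so I_A/I_B = (M1*R1^2)/(M2*R2^2)
M1*R1^2 = 8*25 = 200
M2*R2^2 = 3*25 = 75
I_A/I_B = 200/75 = 8/3

8/3


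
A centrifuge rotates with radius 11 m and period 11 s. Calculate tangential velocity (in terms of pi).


Given: radius r = 11 m, period T = 11 s
Using v = 2*pi*r / T
v = 2*pi*11 / 11
v = 22*pi / 11
v = 2*pi m/s

2*pi m/s


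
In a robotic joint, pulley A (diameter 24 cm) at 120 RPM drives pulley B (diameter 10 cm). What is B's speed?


Given: D1 = 24 cm, w1 = 120 RPM, D2 = 10 cm
Using D1*w1 = D2*w2
w2 = D1*w1 / D2
w2 = 24*120 / 10
w2 = 2880 / 10
w2 = 288 RPM

288 RPM


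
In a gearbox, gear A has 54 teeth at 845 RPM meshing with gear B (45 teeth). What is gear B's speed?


Given: N1 = 54 teeth, w1 = 845 RPM, N2 = 45 teeth
Using N1*w1 = N2*w2
w2 = N1*w1 / N2
w2 = 54*845 / 45
w2 = 45630 / 45
w2 = 1014 RPM

1014 RPM


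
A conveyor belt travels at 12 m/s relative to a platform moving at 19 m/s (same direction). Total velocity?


Given: object velocity = 12 m/s, platform velocity = 19 m/s (same direction)
Using classical velocity addition: v_total = v_object + v_platform
v_total = 12 + 19
v_total = 31 m/s

31 m/s


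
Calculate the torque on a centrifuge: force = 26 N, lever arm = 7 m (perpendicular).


Given: F = 26 N, r = 7 m, angle = 90 deg (perpendicular)
Using tau = F * r * sin(90)
sin(90) = 1
tau = 26 * 7 * 1
tau = 182 Nm

182 Nm


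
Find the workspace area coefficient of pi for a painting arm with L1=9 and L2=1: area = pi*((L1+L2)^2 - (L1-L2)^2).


Given: L1 = 9, L2 = 1
(L1+L2)^2 = (10)^2 = 100
(L1-L2)^2 = (8)^2 = 64
Difference = 100 - 64 = 36
This equals 4*L1*L2 = 4*9*1 = 36
Workspace area = 36*pi

36


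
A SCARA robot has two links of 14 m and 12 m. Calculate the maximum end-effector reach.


Given: L1 = 14 m, L2 = 12 m
For a 2-link planar arm, max reach = L1 + L2 (fully extended)
Max reach = 14 + 12
Max reach = 26 m

26 m


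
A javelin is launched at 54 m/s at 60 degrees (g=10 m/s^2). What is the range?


Given: v0 = 54 m/s, theta = 60 deg, g = 10 m/s^2
sin(2*60) = sin(120) = sqrt(3)/2
Using R = v0^2 * sin(2*theta) / g
R = 54^2 * (sqrt(3)/2) / 10
R = 2916 * sqrt(3) / 20
R = 729/5*sqrt(3) m

729/5*sqrt(3) m


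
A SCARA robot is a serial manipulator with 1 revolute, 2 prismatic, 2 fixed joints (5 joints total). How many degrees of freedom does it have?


Given: serial robot with 1 revolute, 2 prismatic, 2 fixed joints
DOF contribution per joint type: revolute=1, prismatic=1, spherical=3, fixed=0
DOF = 1*1 + 2*1 + 2*0
DOF = 3

3


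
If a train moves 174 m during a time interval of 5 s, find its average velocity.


Given: distance d = 174 m, time t = 5 s
Using v = d / t
v = 174 / 5
v = 174/5 m/s

174/5 m/s


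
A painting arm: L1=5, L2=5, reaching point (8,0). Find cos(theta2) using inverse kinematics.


Given: L1 = 5, L2 = 5, target (x, y) = (8, 0)
Using cos(theta2) = (x^2 + y^2 - L1^2 - L2^2) / (2*L1*L2)
x^2 + y^2 = 8^2 + 0 = 64
L1^2 + L2^2 = 25 + 25 = 50
Numerator = 64 - 50 = 14
Denominator = 2*5*5 = 50
cos(theta2) = 14/50 = 7/25

7/25


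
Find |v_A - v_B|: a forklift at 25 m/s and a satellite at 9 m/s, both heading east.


Given: v_A = 25 m/s east, v_B = 9 m/s east
Both move in the same direction; relative speed = |v_A - v_B|
|25 - 9| = |16|
= 16 m/s

16 m/s


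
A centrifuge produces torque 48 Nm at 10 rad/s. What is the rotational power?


Given: tau = 48 Nm, omega = 10 rad/s
Using P = tau * omega
P = 48 * 10
P = 480 W

480 W


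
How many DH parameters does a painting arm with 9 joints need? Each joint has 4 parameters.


Given: 9 joints, 4 DH parameters per joint (d, theta, a, alpha)
Total DH parameters = number_of_joints * 4
Total = 9 * 4
Total = 36

36


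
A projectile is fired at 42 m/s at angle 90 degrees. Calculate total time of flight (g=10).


Given: v0 = 42 m/s, theta = 90 deg, g = 10 m/s^2
sin(90) = 1
Using T = 2*v0*sin(theta) / g
T = 2*42*1 / 10
T = 84 / 10
T = 42/5 s

42/5 s


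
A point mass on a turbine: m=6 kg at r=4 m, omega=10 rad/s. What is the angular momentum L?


Given: m = 6 kg, r = 4 m, omega = 10 rad/s
For a point mass: I = m*r^2
I = 6*4^2 = 6*16 = 96
L = I*omega = 96*10
L = 960 kg*m^2/s

960 kg*m^2/s


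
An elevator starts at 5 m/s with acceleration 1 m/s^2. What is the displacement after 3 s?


Given: v0 = 5 m/s, a = 1 m/s^2, t = 3 s
Using s = v0*t + (1/2)*a*t^2
s = 5*3 + (1/2)*1*3^2
s = 15 + (1/2)*9
s = 15 + 9/2
s = 39/2

39/2 m


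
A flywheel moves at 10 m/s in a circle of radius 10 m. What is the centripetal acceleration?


Given: v = 10 m/s, r = 10 m
Using a_c = v^2 / r
a_c = 10^2 / 10
a_c = 100 / 10
a_c = 10 m/s^2

10 m/s^2


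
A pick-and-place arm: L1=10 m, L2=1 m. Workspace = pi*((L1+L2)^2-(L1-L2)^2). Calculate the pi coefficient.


Given: L1 = 10, L2 = 1
(L1+L2)^2 = (11)^2 = 121
(L1-L2)^2 = (9)^2 = 81
Difference = 121 - 81 = 40
This equals 4*L1*L2 = 4*10*1 = 40
Workspace area = 40*pi

40


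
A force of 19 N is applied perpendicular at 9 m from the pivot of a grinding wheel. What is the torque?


Given: F = 19 N, r = 9 m, angle = 90 deg (perpendicular)
Using tau = F * r * sin(90)
sin(90) = 1
tau = 19 * 9 * 1
tau = 171 Nm

171 Nm


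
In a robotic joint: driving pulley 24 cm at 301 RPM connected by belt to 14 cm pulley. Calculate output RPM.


Given: D1 = 24 cm, w1 = 301 RPM, D2 = 14 cm
Using D1*w1 = D2*w2
w2 = D1*w1 / D2
w2 = 24*301 / 14
w2 = 7224 / 14
w2 = 516 RPM

516 RPM


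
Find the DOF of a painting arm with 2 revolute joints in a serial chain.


Given: serial robot with 2 revolute joints
DOF contribution per joint type: revolute=1, prismatic=1, spherical=3, fixed=0
DOF = 2*1
DOF = 2

2


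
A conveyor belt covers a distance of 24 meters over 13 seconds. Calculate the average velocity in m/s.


Given: distance d = 24 m, time t = 13 s
Using v = d / t
v = 24 / 13
v = 24/13 m/s

24/13 m/s


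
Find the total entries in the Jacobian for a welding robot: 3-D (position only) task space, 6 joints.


Given: task space dimension = 3, joints = 6
Jacobian is a 3 x 6 matrix
Total entries = rows * columns
Total = 3 * 6
Total = 18

18


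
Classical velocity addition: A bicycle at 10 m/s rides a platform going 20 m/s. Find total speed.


Given: object velocity = 10 m/s, platform velocity = 20 m/s (same direction)
Using classical velocity addition: v_total = v_object + v_platform
v_total = 10 + 20
v_total = 30 m/s

30 m/s


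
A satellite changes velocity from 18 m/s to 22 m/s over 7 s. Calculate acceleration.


Given: initial velocity v0 = 18 m/s, final velocity v = 22 m/s, time t = 7 s
Using a = (v - v0) / t
a = (22 - 18) / 7
a = 4 / 7
a = 4/7 m/s^2

4/7 m/s^2


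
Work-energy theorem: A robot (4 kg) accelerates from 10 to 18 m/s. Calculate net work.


Given: m = 4 kg, v0 = 10 m/s, v = 18 m/s
Using W = (1/2)*m*(v^2 - v0^2)
v^2 = 18^2 = 324
v0^2 = 10^2 = 100
v^2 - v0^2 = 324 - 100 = 224
W = (1/2)*4*224 = 448 J

448 J


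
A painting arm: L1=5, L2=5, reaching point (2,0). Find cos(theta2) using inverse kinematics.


Given: L1 = 5, L2 = 5, target (x, y) = (2, 0)
Using cos(theta2) = (x^2 + y^2 - L1^2 - L2^2) / (2*L1*L2)
x^2 + y^2 = 2^2 + 0 = 4
L1^2 + L2^2 = 25 + 25 = 50
Numerator = 4 - 50 = -46
Denominator = 2*5*5 = 50
cos(theta2) = -46/50 = -23/25

-23/25


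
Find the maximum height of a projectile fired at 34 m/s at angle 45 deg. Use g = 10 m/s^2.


Given: v0 = 34 m/s, theta = 45 deg, g = 10 m/s^2
sin^2(45) = 1/2
Using H = v0^2 * sin^2(theta) / (2*g)
H = 34^2 * 1/2 / (2*10)
H = 1156 * 1/2 / 20
H = 578 / 20
H = 289/10 m

289/10 m


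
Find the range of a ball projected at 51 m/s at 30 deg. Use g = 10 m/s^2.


Given: v0 = 51 m/s, theta = 30 deg, g = 10 m/s^2
sin(2*30) = sin(60) = sqrt(3)/2
Using R = v0^2 * sin(2*theta) / g
R = 51^2 * (sqrt(3)/2) / 10
R = 2601 * sqrt(3) / 20
R = 2601/20*sqrt(3) m

2601/20*sqrt(3) m


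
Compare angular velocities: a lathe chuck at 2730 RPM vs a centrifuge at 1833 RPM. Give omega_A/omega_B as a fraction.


Given: RPM_A = 2730, RPM_B = 1833
omega = 2*pi*RPM/60, so omega_A/omega_B = RPM_A / RPM_B
omega_A/omega_B = 2730 / 1833
omega_A/omega_B = 70/47

70/47


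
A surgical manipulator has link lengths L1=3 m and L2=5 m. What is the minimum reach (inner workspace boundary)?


Given: L1 = 3 m, L2 = 5 m
For a 2-link planar arm, min reach = |L1 - L2| (second link folded back)
Min reach = |3 - 5|
Min reach = 2 m

2 m


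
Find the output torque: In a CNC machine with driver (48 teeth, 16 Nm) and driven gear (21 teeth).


Given: N1 = 48, N2 = 21, T1 = 16 Nm
Using T2/T1 = N2/N1
T2 = T1 * N2 / N1
T2 = 16 * 21 / 48
T2 = 336 / 48
T2 = 7 Nm

7 Nm


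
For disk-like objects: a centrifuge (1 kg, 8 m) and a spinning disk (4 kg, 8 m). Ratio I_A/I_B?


Given: M1=1 kg, R1=8 m, M2=4 kg, R2=8 m
For a disk: I = (1/2)*M*R^2, so I_A/I_B = (M1*R1^2)/(M2*R2^2)
M1*R1^2 = 1*64 = 64
M2*R2^2 = 4*64 = 256
I_A/I_B = 64/256 = 1/4

1/4
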